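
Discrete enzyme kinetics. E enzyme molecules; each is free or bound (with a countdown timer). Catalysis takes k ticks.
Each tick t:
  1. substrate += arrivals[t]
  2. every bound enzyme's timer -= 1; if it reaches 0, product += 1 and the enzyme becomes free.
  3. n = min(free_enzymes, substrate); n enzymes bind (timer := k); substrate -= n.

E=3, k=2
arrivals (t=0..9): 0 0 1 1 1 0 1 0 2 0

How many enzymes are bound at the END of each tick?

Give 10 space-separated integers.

Answer: 0 0 1 2 2 1 1 1 2 2

Derivation:
t=0: arr=0 -> substrate=0 bound=0 product=0
t=1: arr=0 -> substrate=0 bound=0 product=0
t=2: arr=1 -> substrate=0 bound=1 product=0
t=3: arr=1 -> substrate=0 bound=2 product=0
t=4: arr=1 -> substrate=0 bound=2 product=1
t=5: arr=0 -> substrate=0 bound=1 product=2
t=6: arr=1 -> substrate=0 bound=1 product=3
t=7: arr=0 -> substrate=0 bound=1 product=3
t=8: arr=2 -> substrate=0 bound=2 product=4
t=9: arr=0 -> substrate=0 bound=2 product=4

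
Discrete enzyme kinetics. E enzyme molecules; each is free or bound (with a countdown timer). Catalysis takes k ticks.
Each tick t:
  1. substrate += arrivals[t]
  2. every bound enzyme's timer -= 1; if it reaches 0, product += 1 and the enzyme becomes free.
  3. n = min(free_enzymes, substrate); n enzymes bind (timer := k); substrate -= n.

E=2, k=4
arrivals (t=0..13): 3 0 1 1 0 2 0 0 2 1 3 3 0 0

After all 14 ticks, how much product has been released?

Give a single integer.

Answer: 6

Derivation:
t=0: arr=3 -> substrate=1 bound=2 product=0
t=1: arr=0 -> substrate=1 bound=2 product=0
t=2: arr=1 -> substrate=2 bound=2 product=0
t=3: arr=1 -> substrate=3 bound=2 product=0
t=4: arr=0 -> substrate=1 bound=2 product=2
t=5: arr=2 -> substrate=3 bound=2 product=2
t=6: arr=0 -> substrate=3 bound=2 product=2
t=7: arr=0 -> substrate=3 bound=2 product=2
t=8: arr=2 -> substrate=3 bound=2 product=4
t=9: arr=1 -> substrate=4 bound=2 product=4
t=10: arr=3 -> substrate=7 bound=2 product=4
t=11: arr=3 -> substrate=10 bound=2 product=4
t=12: arr=0 -> substrate=8 bound=2 product=6
t=13: arr=0 -> substrate=8 bound=2 product=6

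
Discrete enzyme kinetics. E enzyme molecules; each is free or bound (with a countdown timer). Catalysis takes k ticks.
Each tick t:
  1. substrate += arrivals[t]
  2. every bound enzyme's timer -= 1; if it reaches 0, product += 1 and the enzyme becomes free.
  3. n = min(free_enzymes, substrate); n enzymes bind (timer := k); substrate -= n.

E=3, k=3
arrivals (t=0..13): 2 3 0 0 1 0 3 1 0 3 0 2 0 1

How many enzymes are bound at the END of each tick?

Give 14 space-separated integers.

t=0: arr=2 -> substrate=0 bound=2 product=0
t=1: arr=3 -> substrate=2 bound=3 product=0
t=2: arr=0 -> substrate=2 bound=3 product=0
t=3: arr=0 -> substrate=0 bound=3 product=2
t=4: arr=1 -> substrate=0 bound=3 product=3
t=5: arr=0 -> substrate=0 bound=3 product=3
t=6: arr=3 -> substrate=1 bound=3 product=5
t=7: arr=1 -> substrate=1 bound=3 product=6
t=8: arr=0 -> substrate=1 bound=3 product=6
t=9: arr=3 -> substrate=2 bound=3 product=8
t=10: arr=0 -> substrate=1 bound=3 product=9
t=11: arr=2 -> substrate=3 bound=3 product=9
t=12: arr=0 -> substrate=1 bound=3 product=11
t=13: arr=1 -> substrate=1 bound=3 product=12

Answer: 2 3 3 3 3 3 3 3 3 3 3 3 3 3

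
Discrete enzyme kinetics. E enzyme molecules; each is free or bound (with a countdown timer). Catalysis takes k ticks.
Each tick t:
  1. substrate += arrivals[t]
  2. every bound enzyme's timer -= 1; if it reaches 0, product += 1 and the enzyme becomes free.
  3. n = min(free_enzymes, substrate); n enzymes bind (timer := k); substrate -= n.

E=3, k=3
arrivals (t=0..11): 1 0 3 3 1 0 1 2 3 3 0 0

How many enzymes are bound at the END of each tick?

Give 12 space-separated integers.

Answer: 1 1 3 3 3 3 3 3 3 3 3 3

Derivation:
t=0: arr=1 -> substrate=0 bound=1 product=0
t=1: arr=0 -> substrate=0 bound=1 product=0
t=2: arr=3 -> substrate=1 bound=3 product=0
t=3: arr=3 -> substrate=3 bound=3 product=1
t=4: arr=1 -> substrate=4 bound=3 product=1
t=5: arr=0 -> substrate=2 bound=3 product=3
t=6: arr=1 -> substrate=2 bound=3 product=4
t=7: arr=2 -> substrate=4 bound=3 product=4
t=8: arr=3 -> substrate=5 bound=3 product=6
t=9: arr=3 -> substrate=7 bound=3 product=7
t=10: arr=0 -> substrate=7 bound=3 product=7
t=11: arr=0 -> substrate=5 bound=3 product=9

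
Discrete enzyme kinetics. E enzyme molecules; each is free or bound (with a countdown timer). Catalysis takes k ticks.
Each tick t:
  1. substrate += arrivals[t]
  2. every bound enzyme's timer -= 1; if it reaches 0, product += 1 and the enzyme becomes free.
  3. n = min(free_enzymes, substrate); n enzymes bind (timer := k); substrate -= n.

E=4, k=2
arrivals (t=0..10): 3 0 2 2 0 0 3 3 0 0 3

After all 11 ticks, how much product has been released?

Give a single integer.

Answer: 13

Derivation:
t=0: arr=3 -> substrate=0 bound=3 product=0
t=1: arr=0 -> substrate=0 bound=3 product=0
t=2: arr=2 -> substrate=0 bound=2 product=3
t=3: arr=2 -> substrate=0 bound=4 product=3
t=4: arr=0 -> substrate=0 bound=2 product=5
t=5: arr=0 -> substrate=0 bound=0 product=7
t=6: arr=3 -> substrate=0 bound=3 product=7
t=7: arr=3 -> substrate=2 bound=4 product=7
t=8: arr=0 -> substrate=0 bound=3 product=10
t=9: arr=0 -> substrate=0 bound=2 product=11
t=10: arr=3 -> substrate=0 bound=3 product=13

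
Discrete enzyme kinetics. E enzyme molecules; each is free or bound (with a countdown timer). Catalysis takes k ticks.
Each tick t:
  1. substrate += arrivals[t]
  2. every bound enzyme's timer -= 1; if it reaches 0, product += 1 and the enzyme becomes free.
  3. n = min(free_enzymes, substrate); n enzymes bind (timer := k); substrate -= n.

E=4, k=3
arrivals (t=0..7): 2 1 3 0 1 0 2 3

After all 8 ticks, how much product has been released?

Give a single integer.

t=0: arr=2 -> substrate=0 bound=2 product=0
t=1: arr=1 -> substrate=0 bound=3 product=0
t=2: arr=3 -> substrate=2 bound=4 product=0
t=3: arr=0 -> substrate=0 bound=4 product=2
t=4: arr=1 -> substrate=0 bound=4 product=3
t=5: arr=0 -> substrate=0 bound=3 product=4
t=6: arr=2 -> substrate=0 bound=3 product=6
t=7: arr=3 -> substrate=1 bound=4 product=7

Answer: 7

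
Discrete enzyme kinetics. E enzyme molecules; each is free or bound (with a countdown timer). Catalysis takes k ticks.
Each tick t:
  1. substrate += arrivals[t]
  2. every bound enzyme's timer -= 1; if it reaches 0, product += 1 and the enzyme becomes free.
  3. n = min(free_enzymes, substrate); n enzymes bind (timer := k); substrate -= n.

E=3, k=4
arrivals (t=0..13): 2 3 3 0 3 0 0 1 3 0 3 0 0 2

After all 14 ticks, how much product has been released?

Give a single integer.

Answer: 9

Derivation:
t=0: arr=2 -> substrate=0 bound=2 product=0
t=1: arr=3 -> substrate=2 bound=3 product=0
t=2: arr=3 -> substrate=5 bound=3 product=0
t=3: arr=0 -> substrate=5 bound=3 product=0
t=4: arr=3 -> substrate=6 bound=3 product=2
t=5: arr=0 -> substrate=5 bound=3 product=3
t=6: arr=0 -> substrate=5 bound=3 product=3
t=7: arr=1 -> substrate=6 bound=3 product=3
t=8: arr=3 -> substrate=7 bound=3 product=5
t=9: arr=0 -> substrate=6 bound=3 product=6
t=10: arr=3 -> substrate=9 bound=3 product=6
t=11: arr=0 -> substrate=9 bound=3 product=6
t=12: arr=0 -> substrate=7 bound=3 product=8
t=13: arr=2 -> substrate=8 bound=3 product=9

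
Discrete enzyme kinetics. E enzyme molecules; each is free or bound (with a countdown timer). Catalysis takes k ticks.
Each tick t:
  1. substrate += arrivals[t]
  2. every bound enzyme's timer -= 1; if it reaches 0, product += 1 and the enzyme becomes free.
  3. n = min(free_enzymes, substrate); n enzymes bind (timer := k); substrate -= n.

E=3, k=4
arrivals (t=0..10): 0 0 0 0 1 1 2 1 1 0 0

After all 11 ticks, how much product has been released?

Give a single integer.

t=0: arr=0 -> substrate=0 bound=0 product=0
t=1: arr=0 -> substrate=0 bound=0 product=0
t=2: arr=0 -> substrate=0 bound=0 product=0
t=3: arr=0 -> substrate=0 bound=0 product=0
t=4: arr=1 -> substrate=0 bound=1 product=0
t=5: arr=1 -> substrate=0 bound=2 product=0
t=6: arr=2 -> substrate=1 bound=3 product=0
t=7: arr=1 -> substrate=2 bound=3 product=0
t=8: arr=1 -> substrate=2 bound=3 product=1
t=9: arr=0 -> substrate=1 bound=3 product=2
t=10: arr=0 -> substrate=0 bound=3 product=3

Answer: 3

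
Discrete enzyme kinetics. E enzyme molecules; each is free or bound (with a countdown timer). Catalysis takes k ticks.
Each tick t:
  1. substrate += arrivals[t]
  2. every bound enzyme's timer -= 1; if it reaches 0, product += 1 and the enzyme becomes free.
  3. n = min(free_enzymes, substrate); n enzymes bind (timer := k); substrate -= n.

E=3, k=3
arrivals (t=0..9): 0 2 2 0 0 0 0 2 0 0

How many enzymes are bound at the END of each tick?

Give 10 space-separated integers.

t=0: arr=0 -> substrate=0 bound=0 product=0
t=1: arr=2 -> substrate=0 bound=2 product=0
t=2: arr=2 -> substrate=1 bound=3 product=0
t=3: arr=0 -> substrate=1 bound=3 product=0
t=4: arr=0 -> substrate=0 bound=2 product=2
t=5: arr=0 -> substrate=0 bound=1 product=3
t=6: arr=0 -> substrate=0 bound=1 product=3
t=7: arr=2 -> substrate=0 bound=2 product=4
t=8: arr=0 -> substrate=0 bound=2 product=4
t=9: arr=0 -> substrate=0 bound=2 product=4

Answer: 0 2 3 3 2 1 1 2 2 2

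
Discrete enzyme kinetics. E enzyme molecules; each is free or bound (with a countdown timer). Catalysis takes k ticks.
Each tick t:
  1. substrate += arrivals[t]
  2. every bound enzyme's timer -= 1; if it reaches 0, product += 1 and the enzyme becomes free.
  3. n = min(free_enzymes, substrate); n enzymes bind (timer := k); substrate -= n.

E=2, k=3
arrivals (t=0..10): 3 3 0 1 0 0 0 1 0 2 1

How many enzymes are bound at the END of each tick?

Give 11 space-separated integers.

Answer: 2 2 2 2 2 2 2 2 2 2 2

Derivation:
t=0: arr=3 -> substrate=1 bound=2 product=0
t=1: arr=3 -> substrate=4 bound=2 product=0
t=2: arr=0 -> substrate=4 bound=2 product=0
t=3: arr=1 -> substrate=3 bound=2 product=2
t=4: arr=0 -> substrate=3 bound=2 product=2
t=5: arr=0 -> substrate=3 bound=2 product=2
t=6: arr=0 -> substrate=1 bound=2 product=4
t=7: arr=1 -> substrate=2 bound=2 product=4
t=8: arr=0 -> substrate=2 bound=2 product=4
t=9: arr=2 -> substrate=2 bound=2 product=6
t=10: arr=1 -> substrate=3 bound=2 product=6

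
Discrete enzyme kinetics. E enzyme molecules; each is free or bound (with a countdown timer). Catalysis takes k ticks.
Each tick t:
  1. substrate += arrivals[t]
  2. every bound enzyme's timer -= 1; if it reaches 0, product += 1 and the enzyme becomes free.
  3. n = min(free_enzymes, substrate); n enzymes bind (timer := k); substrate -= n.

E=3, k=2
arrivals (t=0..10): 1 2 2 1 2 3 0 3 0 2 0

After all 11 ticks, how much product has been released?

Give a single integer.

t=0: arr=1 -> substrate=0 bound=1 product=0
t=1: arr=2 -> substrate=0 bound=3 product=0
t=2: arr=2 -> substrate=1 bound=3 product=1
t=3: arr=1 -> substrate=0 bound=3 product=3
t=4: arr=2 -> substrate=1 bound=3 product=4
t=5: arr=3 -> substrate=2 bound=3 product=6
t=6: arr=0 -> substrate=1 bound=3 product=7
t=7: arr=3 -> substrate=2 bound=3 product=9
t=8: arr=0 -> substrate=1 bound=3 product=10
t=9: arr=2 -> substrate=1 bound=3 product=12
t=10: arr=0 -> substrate=0 bound=3 product=13

Answer: 13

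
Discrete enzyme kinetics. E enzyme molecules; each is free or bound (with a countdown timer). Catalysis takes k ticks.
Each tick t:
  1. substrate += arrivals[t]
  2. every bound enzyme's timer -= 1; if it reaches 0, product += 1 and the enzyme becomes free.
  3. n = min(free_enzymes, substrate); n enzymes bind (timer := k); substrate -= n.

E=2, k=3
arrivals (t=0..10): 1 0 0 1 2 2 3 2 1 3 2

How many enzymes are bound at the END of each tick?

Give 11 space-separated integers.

t=0: arr=1 -> substrate=0 bound=1 product=0
t=1: arr=0 -> substrate=0 bound=1 product=0
t=2: arr=0 -> substrate=0 bound=1 product=0
t=3: arr=1 -> substrate=0 bound=1 product=1
t=4: arr=2 -> substrate=1 bound=2 product=1
t=5: arr=2 -> substrate=3 bound=2 product=1
t=6: arr=3 -> substrate=5 bound=2 product=2
t=7: arr=2 -> substrate=6 bound=2 product=3
t=8: arr=1 -> substrate=7 bound=2 product=3
t=9: arr=3 -> substrate=9 bound=2 product=4
t=10: arr=2 -> substrate=10 bound=2 product=5

Answer: 1 1 1 1 2 2 2 2 2 2 2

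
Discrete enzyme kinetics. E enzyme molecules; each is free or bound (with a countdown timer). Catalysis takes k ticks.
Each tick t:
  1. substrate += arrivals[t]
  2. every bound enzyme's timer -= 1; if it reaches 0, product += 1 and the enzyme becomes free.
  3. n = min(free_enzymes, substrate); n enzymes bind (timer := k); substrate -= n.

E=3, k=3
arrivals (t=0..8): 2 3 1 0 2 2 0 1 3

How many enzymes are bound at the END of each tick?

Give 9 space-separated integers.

Answer: 2 3 3 3 3 3 3 3 3

Derivation:
t=0: arr=2 -> substrate=0 bound=2 product=0
t=1: arr=3 -> substrate=2 bound=3 product=0
t=2: arr=1 -> substrate=3 bound=3 product=0
t=3: arr=0 -> substrate=1 bound=3 product=2
t=4: arr=2 -> substrate=2 bound=3 product=3
t=5: arr=2 -> substrate=4 bound=3 product=3
t=6: arr=0 -> substrate=2 bound=3 product=5
t=7: arr=1 -> substrate=2 bound=3 product=6
t=8: arr=3 -> substrate=5 bound=3 product=6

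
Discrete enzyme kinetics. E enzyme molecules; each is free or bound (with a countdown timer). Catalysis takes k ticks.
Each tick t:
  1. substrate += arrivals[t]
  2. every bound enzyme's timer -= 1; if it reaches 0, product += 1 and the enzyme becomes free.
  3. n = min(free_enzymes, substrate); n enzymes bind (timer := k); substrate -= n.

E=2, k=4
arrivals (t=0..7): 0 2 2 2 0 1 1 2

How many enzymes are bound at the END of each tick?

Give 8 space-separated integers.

Answer: 0 2 2 2 2 2 2 2

Derivation:
t=0: arr=0 -> substrate=0 bound=0 product=0
t=1: arr=2 -> substrate=0 bound=2 product=0
t=2: arr=2 -> substrate=2 bound=2 product=0
t=3: arr=2 -> substrate=4 bound=2 product=0
t=4: arr=0 -> substrate=4 bound=2 product=0
t=5: arr=1 -> substrate=3 bound=2 product=2
t=6: arr=1 -> substrate=4 bound=2 product=2
t=7: arr=2 -> substrate=6 bound=2 product=2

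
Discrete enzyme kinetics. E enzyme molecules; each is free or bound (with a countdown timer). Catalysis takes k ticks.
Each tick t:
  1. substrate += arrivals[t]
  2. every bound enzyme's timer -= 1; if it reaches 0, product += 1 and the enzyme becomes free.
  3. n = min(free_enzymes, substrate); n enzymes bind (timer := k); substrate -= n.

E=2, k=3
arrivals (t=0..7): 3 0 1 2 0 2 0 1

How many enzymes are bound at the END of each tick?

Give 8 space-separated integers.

t=0: arr=3 -> substrate=1 bound=2 product=0
t=1: arr=0 -> substrate=1 bound=2 product=0
t=2: arr=1 -> substrate=2 bound=2 product=0
t=3: arr=2 -> substrate=2 bound=2 product=2
t=4: arr=0 -> substrate=2 bound=2 product=2
t=5: arr=2 -> substrate=4 bound=2 product=2
t=6: arr=0 -> substrate=2 bound=2 product=4
t=7: arr=1 -> substrate=3 bound=2 product=4

Answer: 2 2 2 2 2 2 2 2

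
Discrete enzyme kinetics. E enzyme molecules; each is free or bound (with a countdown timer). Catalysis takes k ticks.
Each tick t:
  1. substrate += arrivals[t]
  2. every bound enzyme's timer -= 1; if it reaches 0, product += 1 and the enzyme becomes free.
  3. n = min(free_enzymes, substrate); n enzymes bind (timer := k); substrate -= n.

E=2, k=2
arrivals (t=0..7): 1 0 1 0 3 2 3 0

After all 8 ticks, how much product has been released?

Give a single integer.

t=0: arr=1 -> substrate=0 bound=1 product=0
t=1: arr=0 -> substrate=0 bound=1 product=0
t=2: arr=1 -> substrate=0 bound=1 product=1
t=3: arr=0 -> substrate=0 bound=1 product=1
t=4: arr=3 -> substrate=1 bound=2 product=2
t=5: arr=2 -> substrate=3 bound=2 product=2
t=6: arr=3 -> substrate=4 bound=2 product=4
t=7: arr=0 -> substrate=4 bound=2 product=4

Answer: 4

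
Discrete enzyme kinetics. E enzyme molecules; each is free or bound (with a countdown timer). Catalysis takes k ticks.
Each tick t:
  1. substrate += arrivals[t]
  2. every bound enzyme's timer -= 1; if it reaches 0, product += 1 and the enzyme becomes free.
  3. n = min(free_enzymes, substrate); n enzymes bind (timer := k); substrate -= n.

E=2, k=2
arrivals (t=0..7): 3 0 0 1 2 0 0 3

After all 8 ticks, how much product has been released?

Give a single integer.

t=0: arr=3 -> substrate=1 bound=2 product=0
t=1: arr=0 -> substrate=1 bound=2 product=0
t=2: arr=0 -> substrate=0 bound=1 product=2
t=3: arr=1 -> substrate=0 bound=2 product=2
t=4: arr=2 -> substrate=1 bound=2 product=3
t=5: arr=0 -> substrate=0 bound=2 product=4
t=6: arr=0 -> substrate=0 bound=1 product=5
t=7: arr=3 -> substrate=1 bound=2 product=6

Answer: 6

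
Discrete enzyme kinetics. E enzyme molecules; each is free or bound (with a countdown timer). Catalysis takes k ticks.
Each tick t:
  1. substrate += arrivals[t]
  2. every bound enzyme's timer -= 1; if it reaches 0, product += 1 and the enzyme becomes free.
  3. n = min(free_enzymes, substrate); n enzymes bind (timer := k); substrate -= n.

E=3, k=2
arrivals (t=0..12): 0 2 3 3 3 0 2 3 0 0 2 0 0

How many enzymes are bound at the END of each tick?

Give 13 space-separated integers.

t=0: arr=0 -> substrate=0 bound=0 product=0
t=1: arr=2 -> substrate=0 bound=2 product=0
t=2: arr=3 -> substrate=2 bound=3 product=0
t=3: arr=3 -> substrate=3 bound=3 product=2
t=4: arr=3 -> substrate=5 bound=3 product=3
t=5: arr=0 -> substrate=3 bound=3 product=5
t=6: arr=2 -> substrate=4 bound=3 product=6
t=7: arr=3 -> substrate=5 bound=3 product=8
t=8: arr=0 -> substrate=4 bound=3 product=9
t=9: arr=0 -> substrate=2 bound=3 product=11
t=10: arr=2 -> substrate=3 bound=3 product=12
t=11: arr=0 -> substrate=1 bound=3 product=14
t=12: arr=0 -> substrate=0 bound=3 product=15

Answer: 0 2 3 3 3 3 3 3 3 3 3 3 3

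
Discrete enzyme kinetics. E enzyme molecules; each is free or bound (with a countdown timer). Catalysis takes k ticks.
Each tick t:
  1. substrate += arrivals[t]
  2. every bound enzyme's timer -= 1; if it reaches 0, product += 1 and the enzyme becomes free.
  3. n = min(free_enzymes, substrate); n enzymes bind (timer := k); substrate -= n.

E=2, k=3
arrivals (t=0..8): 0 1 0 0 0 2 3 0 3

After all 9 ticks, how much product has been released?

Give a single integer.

Answer: 3

Derivation:
t=0: arr=0 -> substrate=0 bound=0 product=0
t=1: arr=1 -> substrate=0 bound=1 product=0
t=2: arr=0 -> substrate=0 bound=1 product=0
t=3: arr=0 -> substrate=0 bound=1 product=0
t=4: arr=0 -> substrate=0 bound=0 product=1
t=5: arr=2 -> substrate=0 bound=2 product=1
t=6: arr=3 -> substrate=3 bound=2 product=1
t=7: arr=0 -> substrate=3 bound=2 product=1
t=8: arr=3 -> substrate=4 bound=2 product=3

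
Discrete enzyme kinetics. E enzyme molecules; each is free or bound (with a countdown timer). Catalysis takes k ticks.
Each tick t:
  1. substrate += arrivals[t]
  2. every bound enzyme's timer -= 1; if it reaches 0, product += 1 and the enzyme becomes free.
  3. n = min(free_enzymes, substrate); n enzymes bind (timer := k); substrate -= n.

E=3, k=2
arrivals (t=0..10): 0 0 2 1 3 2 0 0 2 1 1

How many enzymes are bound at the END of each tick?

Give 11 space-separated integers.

t=0: arr=0 -> substrate=0 bound=0 product=0
t=1: arr=0 -> substrate=0 bound=0 product=0
t=2: arr=2 -> substrate=0 bound=2 product=0
t=3: arr=1 -> substrate=0 bound=3 product=0
t=4: arr=3 -> substrate=1 bound=3 product=2
t=5: arr=2 -> substrate=2 bound=3 product=3
t=6: arr=0 -> substrate=0 bound=3 product=5
t=7: arr=0 -> substrate=0 bound=2 product=6
t=8: arr=2 -> substrate=0 bound=2 product=8
t=9: arr=1 -> substrate=0 bound=3 product=8
t=10: arr=1 -> substrate=0 bound=2 product=10

Answer: 0 0 2 3 3 3 3 2 2 3 2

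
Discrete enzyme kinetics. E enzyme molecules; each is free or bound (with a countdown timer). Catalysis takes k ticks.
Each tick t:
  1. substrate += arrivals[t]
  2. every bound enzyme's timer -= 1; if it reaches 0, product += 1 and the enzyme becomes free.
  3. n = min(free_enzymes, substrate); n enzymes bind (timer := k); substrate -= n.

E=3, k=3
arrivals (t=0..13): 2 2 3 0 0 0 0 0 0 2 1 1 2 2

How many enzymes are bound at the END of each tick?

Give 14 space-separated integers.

t=0: arr=2 -> substrate=0 bound=2 product=0
t=1: arr=2 -> substrate=1 bound=3 product=0
t=2: arr=3 -> substrate=4 bound=3 product=0
t=3: arr=0 -> substrate=2 bound=3 product=2
t=4: arr=0 -> substrate=1 bound=3 product=3
t=5: arr=0 -> substrate=1 bound=3 product=3
t=6: arr=0 -> substrate=0 bound=2 product=5
t=7: arr=0 -> substrate=0 bound=1 product=6
t=8: arr=0 -> substrate=0 bound=1 product=6
t=9: arr=2 -> substrate=0 bound=2 product=7
t=10: arr=1 -> substrate=0 bound=3 product=7
t=11: arr=1 -> substrate=1 bound=3 product=7
t=12: arr=2 -> substrate=1 bound=3 product=9
t=13: arr=2 -> substrate=2 bound=3 product=10

Answer: 2 3 3 3 3 3 2 1 1 2 3 3 3 3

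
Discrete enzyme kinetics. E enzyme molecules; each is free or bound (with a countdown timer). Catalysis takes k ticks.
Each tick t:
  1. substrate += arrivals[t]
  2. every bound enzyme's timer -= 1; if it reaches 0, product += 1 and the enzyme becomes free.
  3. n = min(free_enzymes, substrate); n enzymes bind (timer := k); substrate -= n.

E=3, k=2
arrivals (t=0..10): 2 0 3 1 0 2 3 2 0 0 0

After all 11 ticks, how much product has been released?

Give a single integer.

Answer: 12

Derivation:
t=0: arr=2 -> substrate=0 bound=2 product=0
t=1: arr=0 -> substrate=0 bound=2 product=0
t=2: arr=3 -> substrate=0 bound=3 product=2
t=3: arr=1 -> substrate=1 bound=3 product=2
t=4: arr=0 -> substrate=0 bound=1 product=5
t=5: arr=2 -> substrate=0 bound=3 product=5
t=6: arr=3 -> substrate=2 bound=3 product=6
t=7: arr=2 -> substrate=2 bound=3 product=8
t=8: arr=0 -> substrate=1 bound=3 product=9
t=9: arr=0 -> substrate=0 bound=2 product=11
t=10: arr=0 -> substrate=0 bound=1 product=12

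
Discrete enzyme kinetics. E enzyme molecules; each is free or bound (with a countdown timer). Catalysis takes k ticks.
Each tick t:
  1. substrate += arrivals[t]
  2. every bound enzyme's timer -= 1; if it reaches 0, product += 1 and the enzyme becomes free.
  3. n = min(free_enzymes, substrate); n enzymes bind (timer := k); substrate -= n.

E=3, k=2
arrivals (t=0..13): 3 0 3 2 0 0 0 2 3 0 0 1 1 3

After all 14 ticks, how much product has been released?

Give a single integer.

t=0: arr=3 -> substrate=0 bound=3 product=0
t=1: arr=0 -> substrate=0 bound=3 product=0
t=2: arr=3 -> substrate=0 bound=3 product=3
t=3: arr=2 -> substrate=2 bound=3 product=3
t=4: arr=0 -> substrate=0 bound=2 product=6
t=5: arr=0 -> substrate=0 bound=2 product=6
t=6: arr=0 -> substrate=0 bound=0 product=8
t=7: arr=2 -> substrate=0 bound=2 product=8
t=8: arr=3 -> substrate=2 bound=3 product=8
t=9: arr=0 -> substrate=0 bound=3 product=10
t=10: arr=0 -> substrate=0 bound=2 product=11
t=11: arr=1 -> substrate=0 bound=1 product=13
t=12: arr=1 -> substrate=0 bound=2 product=13
t=13: arr=3 -> substrate=1 bound=3 product=14

Answer: 14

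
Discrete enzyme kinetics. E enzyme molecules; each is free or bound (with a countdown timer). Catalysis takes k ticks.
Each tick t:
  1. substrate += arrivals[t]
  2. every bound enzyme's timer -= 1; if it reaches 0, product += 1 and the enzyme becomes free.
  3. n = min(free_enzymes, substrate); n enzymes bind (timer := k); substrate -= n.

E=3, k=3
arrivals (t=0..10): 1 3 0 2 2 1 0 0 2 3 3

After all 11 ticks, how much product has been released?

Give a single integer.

Answer: 9

Derivation:
t=0: arr=1 -> substrate=0 bound=1 product=0
t=1: arr=3 -> substrate=1 bound=3 product=0
t=2: arr=0 -> substrate=1 bound=3 product=0
t=3: arr=2 -> substrate=2 bound=3 product=1
t=4: arr=2 -> substrate=2 bound=3 product=3
t=5: arr=1 -> substrate=3 bound=3 product=3
t=6: arr=0 -> substrate=2 bound=3 product=4
t=7: arr=0 -> substrate=0 bound=3 product=6
t=8: arr=2 -> substrate=2 bound=3 product=6
t=9: arr=3 -> substrate=4 bound=3 product=7
t=10: arr=3 -> substrate=5 bound=3 product=9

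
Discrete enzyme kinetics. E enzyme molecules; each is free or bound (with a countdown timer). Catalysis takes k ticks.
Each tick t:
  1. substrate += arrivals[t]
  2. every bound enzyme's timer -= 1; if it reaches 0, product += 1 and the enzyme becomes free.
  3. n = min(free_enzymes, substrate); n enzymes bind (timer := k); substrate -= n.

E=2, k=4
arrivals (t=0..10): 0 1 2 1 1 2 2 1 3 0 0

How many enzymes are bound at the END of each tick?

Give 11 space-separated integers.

t=0: arr=0 -> substrate=0 bound=0 product=0
t=1: arr=1 -> substrate=0 bound=1 product=0
t=2: arr=2 -> substrate=1 bound=2 product=0
t=3: arr=1 -> substrate=2 bound=2 product=0
t=4: arr=1 -> substrate=3 bound=2 product=0
t=5: arr=2 -> substrate=4 bound=2 product=1
t=6: arr=2 -> substrate=5 bound=2 product=2
t=7: arr=1 -> substrate=6 bound=2 product=2
t=8: arr=3 -> substrate=9 bound=2 product=2
t=9: arr=0 -> substrate=8 bound=2 product=3
t=10: arr=0 -> substrate=7 bound=2 product=4

Answer: 0 1 2 2 2 2 2 2 2 2 2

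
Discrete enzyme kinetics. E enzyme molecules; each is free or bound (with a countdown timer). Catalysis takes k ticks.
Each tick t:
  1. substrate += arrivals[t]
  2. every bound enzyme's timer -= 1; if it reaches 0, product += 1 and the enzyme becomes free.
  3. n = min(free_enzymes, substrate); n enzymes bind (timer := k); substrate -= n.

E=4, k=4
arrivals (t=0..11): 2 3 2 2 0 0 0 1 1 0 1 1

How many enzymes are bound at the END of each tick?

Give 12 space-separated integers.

t=0: arr=2 -> substrate=0 bound=2 product=0
t=1: arr=3 -> substrate=1 bound=4 product=0
t=2: arr=2 -> substrate=3 bound=4 product=0
t=3: arr=2 -> substrate=5 bound=4 product=0
t=4: arr=0 -> substrate=3 bound=4 product=2
t=5: arr=0 -> substrate=1 bound=4 product=4
t=6: arr=0 -> substrate=1 bound=4 product=4
t=7: arr=1 -> substrate=2 bound=4 product=4
t=8: arr=1 -> substrate=1 bound=4 product=6
t=9: arr=0 -> substrate=0 bound=3 product=8
t=10: arr=1 -> substrate=0 bound=4 product=8
t=11: arr=1 -> substrate=1 bound=4 product=8

Answer: 2 4 4 4 4 4 4 4 4 3 4 4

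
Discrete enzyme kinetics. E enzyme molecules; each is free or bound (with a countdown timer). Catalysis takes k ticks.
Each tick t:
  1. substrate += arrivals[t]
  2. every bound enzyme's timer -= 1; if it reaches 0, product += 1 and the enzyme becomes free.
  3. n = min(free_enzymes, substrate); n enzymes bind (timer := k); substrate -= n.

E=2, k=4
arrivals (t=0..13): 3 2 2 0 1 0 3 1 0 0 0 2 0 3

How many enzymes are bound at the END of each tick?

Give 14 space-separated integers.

t=0: arr=3 -> substrate=1 bound=2 product=0
t=1: arr=2 -> substrate=3 bound=2 product=0
t=2: arr=2 -> substrate=5 bound=2 product=0
t=3: arr=0 -> substrate=5 bound=2 product=0
t=4: arr=1 -> substrate=4 bound=2 product=2
t=5: arr=0 -> substrate=4 bound=2 product=2
t=6: arr=3 -> substrate=7 bound=2 product=2
t=7: arr=1 -> substrate=8 bound=2 product=2
t=8: arr=0 -> substrate=6 bound=2 product=4
t=9: arr=0 -> substrate=6 bound=2 product=4
t=10: arr=0 -> substrate=6 bound=2 product=4
t=11: arr=2 -> substrate=8 bound=2 product=4
t=12: arr=0 -> substrate=6 bound=2 product=6
t=13: arr=3 -> substrate=9 bound=2 product=6

Answer: 2 2 2 2 2 2 2 2 2 2 2 2 2 2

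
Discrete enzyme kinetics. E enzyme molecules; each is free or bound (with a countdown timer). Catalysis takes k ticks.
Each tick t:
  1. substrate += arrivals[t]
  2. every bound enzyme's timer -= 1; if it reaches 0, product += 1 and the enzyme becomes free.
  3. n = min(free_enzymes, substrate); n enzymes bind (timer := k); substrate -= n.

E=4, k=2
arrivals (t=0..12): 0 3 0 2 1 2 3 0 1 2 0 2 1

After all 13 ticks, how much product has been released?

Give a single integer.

t=0: arr=0 -> substrate=0 bound=0 product=0
t=1: arr=3 -> substrate=0 bound=3 product=0
t=2: arr=0 -> substrate=0 bound=3 product=0
t=3: arr=2 -> substrate=0 bound=2 product=3
t=4: arr=1 -> substrate=0 bound=3 product=3
t=5: arr=2 -> substrate=0 bound=3 product=5
t=6: arr=3 -> substrate=1 bound=4 product=6
t=7: arr=0 -> substrate=0 bound=3 product=8
t=8: arr=1 -> substrate=0 bound=2 product=10
t=9: arr=2 -> substrate=0 bound=3 product=11
t=10: arr=0 -> substrate=0 bound=2 product=12
t=11: arr=2 -> substrate=0 bound=2 product=14
t=12: arr=1 -> substrate=0 bound=3 product=14

Answer: 14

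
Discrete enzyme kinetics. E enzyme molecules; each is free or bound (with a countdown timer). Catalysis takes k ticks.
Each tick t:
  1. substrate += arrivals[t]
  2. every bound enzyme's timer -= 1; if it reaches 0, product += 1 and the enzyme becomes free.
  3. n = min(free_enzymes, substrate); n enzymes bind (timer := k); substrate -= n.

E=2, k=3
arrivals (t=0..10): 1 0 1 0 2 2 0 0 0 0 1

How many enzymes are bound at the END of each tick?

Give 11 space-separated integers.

t=0: arr=1 -> substrate=0 bound=1 product=0
t=1: arr=0 -> substrate=0 bound=1 product=0
t=2: arr=1 -> substrate=0 bound=2 product=0
t=3: arr=0 -> substrate=0 bound=1 product=1
t=4: arr=2 -> substrate=1 bound=2 product=1
t=5: arr=2 -> substrate=2 bound=2 product=2
t=6: arr=0 -> substrate=2 bound=2 product=2
t=7: arr=0 -> substrate=1 bound=2 product=3
t=8: arr=0 -> substrate=0 bound=2 product=4
t=9: arr=0 -> substrate=0 bound=2 product=4
t=10: arr=1 -> substrate=0 bound=2 product=5

Answer: 1 1 2 1 2 2 2 2 2 2 2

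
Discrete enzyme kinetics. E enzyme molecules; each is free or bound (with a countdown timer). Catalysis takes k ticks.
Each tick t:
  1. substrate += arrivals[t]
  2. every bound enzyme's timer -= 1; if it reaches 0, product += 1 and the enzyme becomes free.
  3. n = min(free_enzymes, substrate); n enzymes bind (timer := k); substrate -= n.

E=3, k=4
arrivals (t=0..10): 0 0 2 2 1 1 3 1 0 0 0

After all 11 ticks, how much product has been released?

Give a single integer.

Answer: 5

Derivation:
t=0: arr=0 -> substrate=0 bound=0 product=0
t=1: arr=0 -> substrate=0 bound=0 product=0
t=2: arr=2 -> substrate=0 bound=2 product=0
t=3: arr=2 -> substrate=1 bound=3 product=0
t=4: arr=1 -> substrate=2 bound=3 product=0
t=5: arr=1 -> substrate=3 bound=3 product=0
t=6: arr=3 -> substrate=4 bound=3 product=2
t=7: arr=1 -> substrate=4 bound=3 product=3
t=8: arr=0 -> substrate=4 bound=3 product=3
t=9: arr=0 -> substrate=4 bound=3 product=3
t=10: arr=0 -> substrate=2 bound=3 product=5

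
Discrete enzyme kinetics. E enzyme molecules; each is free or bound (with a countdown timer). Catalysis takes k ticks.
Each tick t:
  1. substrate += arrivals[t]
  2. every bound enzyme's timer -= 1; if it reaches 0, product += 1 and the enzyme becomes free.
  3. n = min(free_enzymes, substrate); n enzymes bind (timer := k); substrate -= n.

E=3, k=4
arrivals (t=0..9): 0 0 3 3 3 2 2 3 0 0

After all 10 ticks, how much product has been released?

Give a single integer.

t=0: arr=0 -> substrate=0 bound=0 product=0
t=1: arr=0 -> substrate=0 bound=0 product=0
t=2: arr=3 -> substrate=0 bound=3 product=0
t=3: arr=3 -> substrate=3 bound=3 product=0
t=4: arr=3 -> substrate=6 bound=3 product=0
t=5: arr=2 -> substrate=8 bound=3 product=0
t=6: arr=2 -> substrate=7 bound=3 product=3
t=7: arr=3 -> substrate=10 bound=3 product=3
t=8: arr=0 -> substrate=10 bound=3 product=3
t=9: arr=0 -> substrate=10 bound=3 product=3

Answer: 3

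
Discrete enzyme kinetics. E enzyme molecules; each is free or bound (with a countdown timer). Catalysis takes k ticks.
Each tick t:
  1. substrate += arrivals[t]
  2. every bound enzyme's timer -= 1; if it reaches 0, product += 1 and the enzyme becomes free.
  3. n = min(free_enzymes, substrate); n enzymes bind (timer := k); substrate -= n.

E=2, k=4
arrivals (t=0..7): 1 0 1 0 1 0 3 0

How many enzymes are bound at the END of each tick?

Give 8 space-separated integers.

t=0: arr=1 -> substrate=0 bound=1 product=0
t=1: arr=0 -> substrate=0 bound=1 product=0
t=2: arr=1 -> substrate=0 bound=2 product=0
t=3: arr=0 -> substrate=0 bound=2 product=0
t=4: arr=1 -> substrate=0 bound=2 product=1
t=5: arr=0 -> substrate=0 bound=2 product=1
t=6: arr=3 -> substrate=2 bound=2 product=2
t=7: arr=0 -> substrate=2 bound=2 product=2

Answer: 1 1 2 2 2 2 2 2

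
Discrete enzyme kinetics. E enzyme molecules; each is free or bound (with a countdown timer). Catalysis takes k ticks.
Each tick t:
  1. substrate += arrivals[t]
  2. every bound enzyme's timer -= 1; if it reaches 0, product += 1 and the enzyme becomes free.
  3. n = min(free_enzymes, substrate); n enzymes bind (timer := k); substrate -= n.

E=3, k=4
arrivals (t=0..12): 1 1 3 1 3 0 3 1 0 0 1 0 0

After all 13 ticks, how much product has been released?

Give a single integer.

t=0: arr=1 -> substrate=0 bound=1 product=0
t=1: arr=1 -> substrate=0 bound=2 product=0
t=2: arr=3 -> substrate=2 bound=3 product=0
t=3: arr=1 -> substrate=3 bound=3 product=0
t=4: arr=3 -> substrate=5 bound=3 product=1
t=5: arr=0 -> substrate=4 bound=3 product=2
t=6: arr=3 -> substrate=6 bound=3 product=3
t=7: arr=1 -> substrate=7 bound=3 product=3
t=8: arr=0 -> substrate=6 bound=3 product=4
t=9: arr=0 -> substrate=5 bound=3 product=5
t=10: arr=1 -> substrate=5 bound=3 product=6
t=11: arr=0 -> substrate=5 bound=3 product=6
t=12: arr=0 -> substrate=4 bound=3 product=7

Answer: 7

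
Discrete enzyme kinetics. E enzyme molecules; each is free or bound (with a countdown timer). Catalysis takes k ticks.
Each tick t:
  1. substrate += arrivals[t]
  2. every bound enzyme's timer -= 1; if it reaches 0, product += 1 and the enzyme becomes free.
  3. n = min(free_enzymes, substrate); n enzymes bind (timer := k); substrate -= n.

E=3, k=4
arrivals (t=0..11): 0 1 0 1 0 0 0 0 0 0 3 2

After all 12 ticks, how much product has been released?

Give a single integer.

Answer: 2

Derivation:
t=0: arr=0 -> substrate=0 bound=0 product=0
t=1: arr=1 -> substrate=0 bound=1 product=0
t=2: arr=0 -> substrate=0 bound=1 product=0
t=3: arr=1 -> substrate=0 bound=2 product=0
t=4: arr=0 -> substrate=0 bound=2 product=0
t=5: arr=0 -> substrate=0 bound=1 product=1
t=6: arr=0 -> substrate=0 bound=1 product=1
t=7: arr=0 -> substrate=0 bound=0 product=2
t=8: arr=0 -> substrate=0 bound=0 product=2
t=9: arr=0 -> substrate=0 bound=0 product=2
t=10: arr=3 -> substrate=0 bound=3 product=2
t=11: arr=2 -> substrate=2 bound=3 product=2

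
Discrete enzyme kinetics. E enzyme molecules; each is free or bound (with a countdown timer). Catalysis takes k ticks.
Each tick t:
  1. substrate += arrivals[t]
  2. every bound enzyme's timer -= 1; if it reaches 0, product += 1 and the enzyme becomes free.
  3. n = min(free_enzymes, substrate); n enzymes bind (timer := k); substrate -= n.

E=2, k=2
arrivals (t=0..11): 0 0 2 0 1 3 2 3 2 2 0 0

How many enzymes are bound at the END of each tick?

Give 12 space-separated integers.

Answer: 0 0 2 2 1 2 2 2 2 2 2 2

Derivation:
t=0: arr=0 -> substrate=0 bound=0 product=0
t=1: arr=0 -> substrate=0 bound=0 product=0
t=2: arr=2 -> substrate=0 bound=2 product=0
t=3: arr=0 -> substrate=0 bound=2 product=0
t=4: arr=1 -> substrate=0 bound=1 product=2
t=5: arr=3 -> substrate=2 bound=2 product=2
t=6: arr=2 -> substrate=3 bound=2 product=3
t=7: arr=3 -> substrate=5 bound=2 product=4
t=8: arr=2 -> substrate=6 bound=2 product=5
t=9: arr=2 -> substrate=7 bound=2 product=6
t=10: arr=0 -> substrate=6 bound=2 product=7
t=11: arr=0 -> substrate=5 bound=2 product=8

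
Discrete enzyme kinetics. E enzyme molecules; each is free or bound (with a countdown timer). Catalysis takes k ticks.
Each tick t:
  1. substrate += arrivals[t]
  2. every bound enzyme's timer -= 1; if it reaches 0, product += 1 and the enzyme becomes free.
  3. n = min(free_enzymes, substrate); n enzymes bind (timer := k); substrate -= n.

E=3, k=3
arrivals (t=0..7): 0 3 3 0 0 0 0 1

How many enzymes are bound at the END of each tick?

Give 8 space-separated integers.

Answer: 0 3 3 3 3 3 3 1

Derivation:
t=0: arr=0 -> substrate=0 bound=0 product=0
t=1: arr=3 -> substrate=0 bound=3 product=0
t=2: arr=3 -> substrate=3 bound=3 product=0
t=3: arr=0 -> substrate=3 bound=3 product=0
t=4: arr=0 -> substrate=0 bound=3 product=3
t=5: arr=0 -> substrate=0 bound=3 product=3
t=6: arr=0 -> substrate=0 bound=3 product=3
t=7: arr=1 -> substrate=0 bound=1 product=6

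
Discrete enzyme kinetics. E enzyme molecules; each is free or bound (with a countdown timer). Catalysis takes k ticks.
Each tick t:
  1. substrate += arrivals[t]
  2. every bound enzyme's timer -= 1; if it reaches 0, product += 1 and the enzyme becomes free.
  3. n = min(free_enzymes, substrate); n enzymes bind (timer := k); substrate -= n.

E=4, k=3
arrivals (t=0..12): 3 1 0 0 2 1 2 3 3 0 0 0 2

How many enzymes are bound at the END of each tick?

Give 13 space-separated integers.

Answer: 3 4 4 1 2 3 4 4 4 4 4 4 4

Derivation:
t=0: arr=3 -> substrate=0 bound=3 product=0
t=1: arr=1 -> substrate=0 bound=4 product=0
t=2: arr=0 -> substrate=0 bound=4 product=0
t=3: arr=0 -> substrate=0 bound=1 product=3
t=4: arr=2 -> substrate=0 bound=2 product=4
t=5: arr=1 -> substrate=0 bound=3 product=4
t=6: arr=2 -> substrate=1 bound=4 product=4
t=7: arr=3 -> substrate=2 bound=4 product=6
t=8: arr=3 -> substrate=4 bound=4 product=7
t=9: arr=0 -> substrate=3 bound=4 product=8
t=10: arr=0 -> substrate=1 bound=4 product=10
t=11: arr=0 -> substrate=0 bound=4 product=11
t=12: arr=2 -> substrate=1 bound=4 product=12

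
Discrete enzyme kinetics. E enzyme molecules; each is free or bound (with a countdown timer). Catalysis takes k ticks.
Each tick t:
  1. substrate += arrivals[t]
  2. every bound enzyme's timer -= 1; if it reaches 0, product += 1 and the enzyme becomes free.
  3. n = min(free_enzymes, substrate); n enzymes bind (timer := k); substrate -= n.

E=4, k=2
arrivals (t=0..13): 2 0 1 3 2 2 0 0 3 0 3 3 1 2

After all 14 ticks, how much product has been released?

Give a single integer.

t=0: arr=2 -> substrate=0 bound=2 product=0
t=1: arr=0 -> substrate=0 bound=2 product=0
t=2: arr=1 -> substrate=0 bound=1 product=2
t=3: arr=3 -> substrate=0 bound=4 product=2
t=4: arr=2 -> substrate=1 bound=4 product=3
t=5: arr=2 -> substrate=0 bound=4 product=6
t=6: arr=0 -> substrate=0 bound=3 product=7
t=7: arr=0 -> substrate=0 bound=0 product=10
t=8: arr=3 -> substrate=0 bound=3 product=10
t=9: arr=0 -> substrate=0 bound=3 product=10
t=10: arr=3 -> substrate=0 bound=3 product=13
t=11: arr=3 -> substrate=2 bound=4 product=13
t=12: arr=1 -> substrate=0 bound=4 product=16
t=13: arr=2 -> substrate=1 bound=4 product=17

Answer: 17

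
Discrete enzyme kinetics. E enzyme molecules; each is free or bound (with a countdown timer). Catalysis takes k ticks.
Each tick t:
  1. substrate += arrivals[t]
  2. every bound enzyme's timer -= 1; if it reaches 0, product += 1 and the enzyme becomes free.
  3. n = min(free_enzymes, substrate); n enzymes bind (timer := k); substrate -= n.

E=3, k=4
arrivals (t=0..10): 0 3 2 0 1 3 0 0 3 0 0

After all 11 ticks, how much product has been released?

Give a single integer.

t=0: arr=0 -> substrate=0 bound=0 product=0
t=1: arr=3 -> substrate=0 bound=3 product=0
t=2: arr=2 -> substrate=2 bound=3 product=0
t=3: arr=0 -> substrate=2 bound=3 product=0
t=4: arr=1 -> substrate=3 bound=3 product=0
t=5: arr=3 -> substrate=3 bound=3 product=3
t=6: arr=0 -> substrate=3 bound=3 product=3
t=7: arr=0 -> substrate=3 bound=3 product=3
t=8: arr=3 -> substrate=6 bound=3 product=3
t=9: arr=0 -> substrate=3 bound=3 product=6
t=10: arr=0 -> substrate=3 bound=3 product=6

Answer: 6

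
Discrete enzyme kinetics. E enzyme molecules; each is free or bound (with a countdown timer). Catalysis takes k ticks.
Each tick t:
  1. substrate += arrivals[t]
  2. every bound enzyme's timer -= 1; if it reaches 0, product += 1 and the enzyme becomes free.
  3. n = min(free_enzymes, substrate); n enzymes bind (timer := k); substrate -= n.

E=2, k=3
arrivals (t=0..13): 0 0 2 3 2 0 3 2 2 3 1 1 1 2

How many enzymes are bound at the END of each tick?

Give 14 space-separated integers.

t=0: arr=0 -> substrate=0 bound=0 product=0
t=1: arr=0 -> substrate=0 bound=0 product=0
t=2: arr=2 -> substrate=0 bound=2 product=0
t=3: arr=3 -> substrate=3 bound=2 product=0
t=4: arr=2 -> substrate=5 bound=2 product=0
t=5: arr=0 -> substrate=3 bound=2 product=2
t=6: arr=3 -> substrate=6 bound=2 product=2
t=7: arr=2 -> substrate=8 bound=2 product=2
t=8: arr=2 -> substrate=8 bound=2 product=4
t=9: arr=3 -> substrate=11 bound=2 product=4
t=10: arr=1 -> substrate=12 bound=2 product=4
t=11: arr=1 -> substrate=11 bound=2 product=6
t=12: arr=1 -> substrate=12 bound=2 product=6
t=13: arr=2 -> substrate=14 bound=2 product=6

Answer: 0 0 2 2 2 2 2 2 2 2 2 2 2 2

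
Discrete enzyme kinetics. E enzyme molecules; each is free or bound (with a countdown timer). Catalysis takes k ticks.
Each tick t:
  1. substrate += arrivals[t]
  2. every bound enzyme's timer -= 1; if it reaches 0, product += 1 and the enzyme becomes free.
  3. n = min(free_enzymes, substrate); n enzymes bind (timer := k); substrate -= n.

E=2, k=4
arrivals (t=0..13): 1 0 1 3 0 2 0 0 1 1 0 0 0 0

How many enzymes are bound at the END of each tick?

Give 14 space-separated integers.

Answer: 1 1 2 2 2 2 2 2 2 2 2 2 2 2

Derivation:
t=0: arr=1 -> substrate=0 bound=1 product=0
t=1: arr=0 -> substrate=0 bound=1 product=0
t=2: arr=1 -> substrate=0 bound=2 product=0
t=3: arr=3 -> substrate=3 bound=2 product=0
t=4: arr=0 -> substrate=2 bound=2 product=1
t=5: arr=2 -> substrate=4 bound=2 product=1
t=6: arr=0 -> substrate=3 bound=2 product=2
t=7: arr=0 -> substrate=3 bound=2 product=2
t=8: arr=1 -> substrate=3 bound=2 product=3
t=9: arr=1 -> substrate=4 bound=2 product=3
t=10: arr=0 -> substrate=3 bound=2 product=4
t=11: arr=0 -> substrate=3 bound=2 product=4
t=12: arr=0 -> substrate=2 bound=2 product=5
t=13: arr=0 -> substrate=2 bound=2 product=5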